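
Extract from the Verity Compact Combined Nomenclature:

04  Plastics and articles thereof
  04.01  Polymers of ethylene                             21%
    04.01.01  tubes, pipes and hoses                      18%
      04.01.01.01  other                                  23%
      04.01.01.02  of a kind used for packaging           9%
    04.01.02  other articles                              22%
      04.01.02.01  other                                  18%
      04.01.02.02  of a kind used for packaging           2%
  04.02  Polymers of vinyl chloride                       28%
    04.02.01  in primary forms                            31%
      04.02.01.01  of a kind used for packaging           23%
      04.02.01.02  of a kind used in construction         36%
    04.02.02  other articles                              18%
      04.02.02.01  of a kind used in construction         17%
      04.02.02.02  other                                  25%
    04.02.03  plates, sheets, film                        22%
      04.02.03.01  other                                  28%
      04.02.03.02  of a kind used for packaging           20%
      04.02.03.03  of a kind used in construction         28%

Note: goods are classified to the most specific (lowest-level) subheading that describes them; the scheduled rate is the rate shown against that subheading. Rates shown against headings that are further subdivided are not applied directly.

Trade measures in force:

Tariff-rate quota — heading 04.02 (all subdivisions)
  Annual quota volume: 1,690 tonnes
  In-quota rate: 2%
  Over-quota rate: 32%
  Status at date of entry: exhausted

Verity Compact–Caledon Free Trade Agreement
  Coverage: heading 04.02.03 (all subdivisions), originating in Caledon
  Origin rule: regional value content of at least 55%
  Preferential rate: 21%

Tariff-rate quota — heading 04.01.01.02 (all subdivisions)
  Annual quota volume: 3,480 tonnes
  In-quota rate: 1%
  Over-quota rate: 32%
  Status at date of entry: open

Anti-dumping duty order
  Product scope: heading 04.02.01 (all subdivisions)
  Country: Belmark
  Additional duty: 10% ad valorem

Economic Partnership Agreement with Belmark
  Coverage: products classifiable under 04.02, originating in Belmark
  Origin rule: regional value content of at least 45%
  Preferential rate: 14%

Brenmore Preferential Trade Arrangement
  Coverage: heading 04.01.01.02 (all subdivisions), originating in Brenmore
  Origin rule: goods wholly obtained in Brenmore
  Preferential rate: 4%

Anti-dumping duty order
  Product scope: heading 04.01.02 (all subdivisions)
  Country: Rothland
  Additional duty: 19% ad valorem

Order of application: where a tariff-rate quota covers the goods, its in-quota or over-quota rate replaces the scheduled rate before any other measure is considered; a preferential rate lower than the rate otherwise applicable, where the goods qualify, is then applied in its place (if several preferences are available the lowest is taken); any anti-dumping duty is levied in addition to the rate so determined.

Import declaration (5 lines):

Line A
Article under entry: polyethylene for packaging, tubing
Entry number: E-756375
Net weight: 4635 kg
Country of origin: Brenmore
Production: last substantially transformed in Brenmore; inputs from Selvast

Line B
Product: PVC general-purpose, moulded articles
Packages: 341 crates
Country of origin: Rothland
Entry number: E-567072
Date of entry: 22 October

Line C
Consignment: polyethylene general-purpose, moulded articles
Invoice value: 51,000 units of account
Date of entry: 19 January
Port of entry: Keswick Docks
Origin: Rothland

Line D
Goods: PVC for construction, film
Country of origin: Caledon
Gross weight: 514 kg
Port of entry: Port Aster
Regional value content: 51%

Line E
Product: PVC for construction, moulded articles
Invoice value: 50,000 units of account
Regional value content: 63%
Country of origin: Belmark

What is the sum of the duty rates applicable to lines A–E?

116%

Line A: polyethylene → 04.01; tubing → 04.01.01; for packaging → 04.01.01.02. Scheduled 9%. quota on 04.01.01.02 open → in-quota 1%; Brenmore agreement on 04.01.01.02: not wholly obtained. → 1%.
Line B: PVC → 04.02; moulded articles → 04.02.02; general-purpose → 04.02.02.02. Scheduled 25%. quota on 04.02 exhausted → over-quota 32%. → 32%.
Line C: polyethylene → 04.01; moulded articles → 04.01.02; general-purpose → 04.01.02.01. Scheduled 18%. anti-dumping (Rothland, 04.01.02): +19%; total 18% + 19% = 37%. → 37%.
Line D: PVC → 04.02; film → 04.02.03; for construction → 04.02.03.03. Scheduled 28%. quota on 04.02 exhausted → over-quota 32%; Caledon agreement on 04.02.03: RVC < 55%. → 32%.
Line E: PVC → 04.02; moulded articles → 04.02.02; for construction → 04.02.02.01. Scheduled 17%. quota on 04.02 exhausted → over-quota 32%; Belmark agreement on 04.02: RVC ≥ 45% → 14% available; preferential 14%. → 14%.
Sum: 1% + 32% + 37% + 32% + 14% = 116%.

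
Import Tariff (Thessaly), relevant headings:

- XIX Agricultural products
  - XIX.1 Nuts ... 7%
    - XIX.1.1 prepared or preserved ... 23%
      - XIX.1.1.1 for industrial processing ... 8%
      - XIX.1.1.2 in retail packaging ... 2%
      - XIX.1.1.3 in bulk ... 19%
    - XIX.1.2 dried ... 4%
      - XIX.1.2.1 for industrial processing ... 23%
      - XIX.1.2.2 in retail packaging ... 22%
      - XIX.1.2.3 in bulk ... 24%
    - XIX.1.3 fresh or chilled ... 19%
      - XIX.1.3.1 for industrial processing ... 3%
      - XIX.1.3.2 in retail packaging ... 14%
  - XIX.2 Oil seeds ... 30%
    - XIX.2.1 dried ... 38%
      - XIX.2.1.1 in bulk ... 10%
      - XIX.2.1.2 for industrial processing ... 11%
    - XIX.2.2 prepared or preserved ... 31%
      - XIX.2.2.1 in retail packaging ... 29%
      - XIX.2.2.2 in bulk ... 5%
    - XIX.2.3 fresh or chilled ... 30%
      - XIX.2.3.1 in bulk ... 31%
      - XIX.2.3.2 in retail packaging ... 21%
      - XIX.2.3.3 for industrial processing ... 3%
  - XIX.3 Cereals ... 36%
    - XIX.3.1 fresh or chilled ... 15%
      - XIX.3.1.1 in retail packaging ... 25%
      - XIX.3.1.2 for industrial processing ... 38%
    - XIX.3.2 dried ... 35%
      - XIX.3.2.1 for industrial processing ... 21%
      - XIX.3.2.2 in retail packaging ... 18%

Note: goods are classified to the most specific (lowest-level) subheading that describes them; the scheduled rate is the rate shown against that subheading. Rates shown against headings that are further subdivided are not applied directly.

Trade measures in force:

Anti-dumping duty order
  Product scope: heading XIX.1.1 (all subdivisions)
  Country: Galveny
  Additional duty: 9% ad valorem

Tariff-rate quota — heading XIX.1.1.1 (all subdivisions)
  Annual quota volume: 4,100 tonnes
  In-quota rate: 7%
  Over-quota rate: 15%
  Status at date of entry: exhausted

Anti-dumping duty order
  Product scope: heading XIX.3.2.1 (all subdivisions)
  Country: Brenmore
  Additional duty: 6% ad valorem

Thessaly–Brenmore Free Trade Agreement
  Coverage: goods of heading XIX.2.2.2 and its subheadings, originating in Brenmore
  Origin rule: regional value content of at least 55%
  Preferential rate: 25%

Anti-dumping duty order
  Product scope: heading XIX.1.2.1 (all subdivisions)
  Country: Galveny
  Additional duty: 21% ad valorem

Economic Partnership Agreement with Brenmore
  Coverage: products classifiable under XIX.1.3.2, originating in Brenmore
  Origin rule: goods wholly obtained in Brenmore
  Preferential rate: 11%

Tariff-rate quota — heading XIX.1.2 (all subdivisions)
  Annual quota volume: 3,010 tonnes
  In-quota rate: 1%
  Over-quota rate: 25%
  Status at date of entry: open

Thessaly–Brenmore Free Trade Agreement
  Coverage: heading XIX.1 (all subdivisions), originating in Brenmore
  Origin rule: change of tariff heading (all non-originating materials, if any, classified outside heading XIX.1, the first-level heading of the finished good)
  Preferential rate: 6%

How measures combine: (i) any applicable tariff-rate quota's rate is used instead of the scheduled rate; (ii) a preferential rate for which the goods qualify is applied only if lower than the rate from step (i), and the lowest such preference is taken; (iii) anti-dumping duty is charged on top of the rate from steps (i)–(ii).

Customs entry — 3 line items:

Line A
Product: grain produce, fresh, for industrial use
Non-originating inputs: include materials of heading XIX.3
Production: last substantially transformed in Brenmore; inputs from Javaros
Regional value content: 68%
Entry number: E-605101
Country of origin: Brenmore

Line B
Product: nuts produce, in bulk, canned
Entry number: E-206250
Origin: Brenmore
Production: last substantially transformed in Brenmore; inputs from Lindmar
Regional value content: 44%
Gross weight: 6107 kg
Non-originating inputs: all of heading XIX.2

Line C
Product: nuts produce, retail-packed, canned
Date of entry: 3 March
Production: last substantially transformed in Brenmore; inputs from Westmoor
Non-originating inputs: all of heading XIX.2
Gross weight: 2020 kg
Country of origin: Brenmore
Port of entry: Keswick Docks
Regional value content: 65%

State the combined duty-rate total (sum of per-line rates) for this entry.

Line A: grain → XIX.3; fresh → XIX.3.1; for industrial use → XIX.3.1.2. Scheduled 38%. Brenmore agreement on XIX.2.2.2: XIX.3.1.2 not covered; Brenmore agreement on XIX.1.3.2: XIX.3.1.2 not covered; Brenmore agreement on XIX.1: XIX.3.1.2 not covered. → 38%.
Line B: nuts → XIX.1; canned → XIX.1.1; in bulk → XIX.1.1.3. Scheduled 19%. Brenmore agreement on XIX.2.2.2: XIX.1.1.3 not covered; Brenmore agreement on XIX.1.3.2: XIX.1.1.3 not covered; Brenmore agreement on XIX.1: CTH met → 6% available; preferential 6%. → 6%.
Line C: nuts → XIX.1; canned → XIX.1.1; retail-packed → XIX.1.1.2. Scheduled 2%. Brenmore agreement on XIX.2.2.2: XIX.1.1.2 not covered; Brenmore agreement on XIX.1.3.2: XIX.1.1.2 not covered; Brenmore agreement on XIX.1: CTH met → 6% available; preference 6% not lower than 2% → no reduction. → 2%.
Sum: 38% + 6% + 2% = 46%.

46%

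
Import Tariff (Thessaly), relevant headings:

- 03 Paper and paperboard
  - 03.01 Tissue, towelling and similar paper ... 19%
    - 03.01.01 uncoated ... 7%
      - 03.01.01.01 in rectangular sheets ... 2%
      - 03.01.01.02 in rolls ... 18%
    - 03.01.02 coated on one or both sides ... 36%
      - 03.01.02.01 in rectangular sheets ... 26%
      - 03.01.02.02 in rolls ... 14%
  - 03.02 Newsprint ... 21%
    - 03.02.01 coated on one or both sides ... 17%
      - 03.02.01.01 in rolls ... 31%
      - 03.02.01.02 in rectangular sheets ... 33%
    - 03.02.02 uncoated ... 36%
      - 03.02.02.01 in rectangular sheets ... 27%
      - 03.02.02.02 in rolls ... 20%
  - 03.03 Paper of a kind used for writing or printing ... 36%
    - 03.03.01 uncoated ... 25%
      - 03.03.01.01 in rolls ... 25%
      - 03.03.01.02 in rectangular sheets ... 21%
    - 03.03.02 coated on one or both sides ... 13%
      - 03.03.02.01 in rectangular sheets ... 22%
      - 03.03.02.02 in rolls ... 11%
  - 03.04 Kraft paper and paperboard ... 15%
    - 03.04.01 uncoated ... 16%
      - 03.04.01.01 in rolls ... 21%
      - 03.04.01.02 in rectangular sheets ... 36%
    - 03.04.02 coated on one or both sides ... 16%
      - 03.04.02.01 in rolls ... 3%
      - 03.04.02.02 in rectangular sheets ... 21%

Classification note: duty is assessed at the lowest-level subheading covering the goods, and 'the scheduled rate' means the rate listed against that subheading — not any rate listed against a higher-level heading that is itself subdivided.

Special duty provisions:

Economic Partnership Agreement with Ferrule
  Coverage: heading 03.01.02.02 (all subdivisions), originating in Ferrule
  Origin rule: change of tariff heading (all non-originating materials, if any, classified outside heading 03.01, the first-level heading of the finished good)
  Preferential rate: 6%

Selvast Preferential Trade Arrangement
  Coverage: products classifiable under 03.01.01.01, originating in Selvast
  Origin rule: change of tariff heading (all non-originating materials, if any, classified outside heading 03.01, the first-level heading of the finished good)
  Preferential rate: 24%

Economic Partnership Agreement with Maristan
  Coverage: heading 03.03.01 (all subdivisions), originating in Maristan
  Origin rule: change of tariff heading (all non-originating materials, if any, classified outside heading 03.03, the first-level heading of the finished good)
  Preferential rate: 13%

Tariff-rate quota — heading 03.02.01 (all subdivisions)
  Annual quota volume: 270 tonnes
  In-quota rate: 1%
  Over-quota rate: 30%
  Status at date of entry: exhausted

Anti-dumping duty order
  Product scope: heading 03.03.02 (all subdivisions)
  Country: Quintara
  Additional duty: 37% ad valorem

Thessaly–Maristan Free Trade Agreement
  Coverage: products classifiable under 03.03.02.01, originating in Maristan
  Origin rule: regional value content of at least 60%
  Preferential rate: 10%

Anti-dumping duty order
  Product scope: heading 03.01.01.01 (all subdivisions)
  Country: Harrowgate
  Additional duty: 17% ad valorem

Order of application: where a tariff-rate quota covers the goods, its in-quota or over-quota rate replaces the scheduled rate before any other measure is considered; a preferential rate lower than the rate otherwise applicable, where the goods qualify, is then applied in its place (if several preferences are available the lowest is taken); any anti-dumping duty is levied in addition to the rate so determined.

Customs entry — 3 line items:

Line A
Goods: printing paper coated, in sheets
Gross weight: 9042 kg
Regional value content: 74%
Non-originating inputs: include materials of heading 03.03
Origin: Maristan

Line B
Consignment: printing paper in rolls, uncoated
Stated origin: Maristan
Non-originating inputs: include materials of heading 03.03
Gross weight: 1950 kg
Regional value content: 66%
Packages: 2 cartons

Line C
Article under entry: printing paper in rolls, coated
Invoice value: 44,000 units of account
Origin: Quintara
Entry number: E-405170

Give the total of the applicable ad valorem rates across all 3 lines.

Line A: printing paper → 03.03; coated → 03.03.02; in sheets → 03.03.02.01. Scheduled 22%. Maristan agreement on 03.03.01: 03.03.02.01 not covered; Maristan agreement on 03.03.02.01: RVC ≥ 60% → 10% available; preferential 10%. → 10%.
Line B: printing paper → 03.03; uncoated → 03.03.01; in rolls → 03.03.01.01. Scheduled 25%. Maristan agreement on 03.03.01: CTH not met; Maristan agreement on 03.03.02.01: 03.03.01.01 not covered. → 25%.
Line C: printing paper → 03.03; coated → 03.03.02; in rolls → 03.03.02.02. Scheduled 11%. anti-dumping (Quintara, 03.03.02): +37%; total 11% + 37% = 48%. → 48%.
Sum: 10% + 25% + 48% = 83%.

83%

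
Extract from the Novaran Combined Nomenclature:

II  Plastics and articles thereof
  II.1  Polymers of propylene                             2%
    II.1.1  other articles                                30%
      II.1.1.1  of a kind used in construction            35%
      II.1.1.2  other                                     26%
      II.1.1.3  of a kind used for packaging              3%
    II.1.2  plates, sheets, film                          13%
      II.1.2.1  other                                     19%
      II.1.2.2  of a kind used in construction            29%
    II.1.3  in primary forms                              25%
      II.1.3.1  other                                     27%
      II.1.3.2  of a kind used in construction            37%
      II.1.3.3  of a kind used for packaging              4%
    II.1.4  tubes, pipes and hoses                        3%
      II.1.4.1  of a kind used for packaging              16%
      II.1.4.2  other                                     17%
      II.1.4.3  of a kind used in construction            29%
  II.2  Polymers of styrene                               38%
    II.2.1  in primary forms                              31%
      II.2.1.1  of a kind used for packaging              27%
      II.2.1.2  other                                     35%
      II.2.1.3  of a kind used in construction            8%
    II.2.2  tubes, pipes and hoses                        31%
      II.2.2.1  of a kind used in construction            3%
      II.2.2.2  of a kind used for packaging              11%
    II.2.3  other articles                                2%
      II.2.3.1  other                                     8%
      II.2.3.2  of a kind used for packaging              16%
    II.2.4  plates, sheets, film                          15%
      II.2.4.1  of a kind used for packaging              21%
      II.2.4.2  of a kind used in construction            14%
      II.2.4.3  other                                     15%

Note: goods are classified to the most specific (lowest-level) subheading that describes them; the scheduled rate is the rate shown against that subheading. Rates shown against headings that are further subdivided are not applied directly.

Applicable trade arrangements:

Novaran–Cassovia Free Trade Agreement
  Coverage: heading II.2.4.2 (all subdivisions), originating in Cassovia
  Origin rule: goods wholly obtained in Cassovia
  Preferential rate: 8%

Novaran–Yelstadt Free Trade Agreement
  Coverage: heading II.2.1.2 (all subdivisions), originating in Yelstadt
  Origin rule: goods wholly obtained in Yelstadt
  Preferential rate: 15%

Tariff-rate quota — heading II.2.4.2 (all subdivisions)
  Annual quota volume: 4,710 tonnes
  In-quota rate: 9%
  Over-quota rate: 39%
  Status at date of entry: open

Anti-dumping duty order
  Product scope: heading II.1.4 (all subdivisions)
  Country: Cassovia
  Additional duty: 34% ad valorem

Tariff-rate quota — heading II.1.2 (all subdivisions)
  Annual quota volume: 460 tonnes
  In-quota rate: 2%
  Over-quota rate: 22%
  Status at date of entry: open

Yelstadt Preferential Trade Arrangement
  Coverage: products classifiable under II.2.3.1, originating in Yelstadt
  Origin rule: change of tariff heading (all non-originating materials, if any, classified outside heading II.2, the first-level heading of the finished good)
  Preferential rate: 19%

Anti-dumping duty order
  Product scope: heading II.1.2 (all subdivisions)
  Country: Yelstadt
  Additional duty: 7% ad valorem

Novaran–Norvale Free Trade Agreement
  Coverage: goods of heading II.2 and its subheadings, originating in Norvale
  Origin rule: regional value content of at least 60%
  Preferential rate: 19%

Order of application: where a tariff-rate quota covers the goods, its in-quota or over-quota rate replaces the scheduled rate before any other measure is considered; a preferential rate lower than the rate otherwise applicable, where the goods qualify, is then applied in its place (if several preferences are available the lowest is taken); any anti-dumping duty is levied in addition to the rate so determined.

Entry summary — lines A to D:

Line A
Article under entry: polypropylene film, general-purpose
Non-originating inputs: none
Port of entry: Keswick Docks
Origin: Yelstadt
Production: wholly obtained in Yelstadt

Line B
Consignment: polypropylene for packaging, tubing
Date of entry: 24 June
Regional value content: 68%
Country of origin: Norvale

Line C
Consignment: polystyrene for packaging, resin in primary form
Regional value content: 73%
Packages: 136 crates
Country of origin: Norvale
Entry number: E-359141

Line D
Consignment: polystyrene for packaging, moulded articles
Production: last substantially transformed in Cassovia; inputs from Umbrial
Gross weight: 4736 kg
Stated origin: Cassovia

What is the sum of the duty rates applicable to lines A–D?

60%

Line A: polypropylene → II.1; film → II.1.2; general-purpose → II.1.2.1. Scheduled 19%. quota on II.1.2 open → in-quota 2%; Yelstadt agreement on II.2.1.2: II.1.2.1 not covered; Yelstadt agreement on II.2.3.1: II.1.2.1 not covered; anti-dumping (Yelstadt, II.1.2): +7%; total 2% + 7% = 9%. → 9%.
Line B: polypropylene → II.1; tubing → II.1.4; for packaging → II.1.4.1. Scheduled 16%. Norvale agreement on II.2: II.1.4.1 not covered. → 16%.
Line C: polystyrene → II.2; resin in primary form → II.2.1; for packaging → II.2.1.1. Scheduled 27%. Norvale agreement on II.2: RVC ≥ 60% → 19% available; preferential 19%. → 19%.
Line D: polystyrene → II.2; moulded articles → II.2.3; for packaging → II.2.3.2. Scheduled 16%. Cassovia agreement on II.2.4.2: II.2.3.2 not covered. → 16%.
Sum: 9% + 16% + 19% + 16% = 60%.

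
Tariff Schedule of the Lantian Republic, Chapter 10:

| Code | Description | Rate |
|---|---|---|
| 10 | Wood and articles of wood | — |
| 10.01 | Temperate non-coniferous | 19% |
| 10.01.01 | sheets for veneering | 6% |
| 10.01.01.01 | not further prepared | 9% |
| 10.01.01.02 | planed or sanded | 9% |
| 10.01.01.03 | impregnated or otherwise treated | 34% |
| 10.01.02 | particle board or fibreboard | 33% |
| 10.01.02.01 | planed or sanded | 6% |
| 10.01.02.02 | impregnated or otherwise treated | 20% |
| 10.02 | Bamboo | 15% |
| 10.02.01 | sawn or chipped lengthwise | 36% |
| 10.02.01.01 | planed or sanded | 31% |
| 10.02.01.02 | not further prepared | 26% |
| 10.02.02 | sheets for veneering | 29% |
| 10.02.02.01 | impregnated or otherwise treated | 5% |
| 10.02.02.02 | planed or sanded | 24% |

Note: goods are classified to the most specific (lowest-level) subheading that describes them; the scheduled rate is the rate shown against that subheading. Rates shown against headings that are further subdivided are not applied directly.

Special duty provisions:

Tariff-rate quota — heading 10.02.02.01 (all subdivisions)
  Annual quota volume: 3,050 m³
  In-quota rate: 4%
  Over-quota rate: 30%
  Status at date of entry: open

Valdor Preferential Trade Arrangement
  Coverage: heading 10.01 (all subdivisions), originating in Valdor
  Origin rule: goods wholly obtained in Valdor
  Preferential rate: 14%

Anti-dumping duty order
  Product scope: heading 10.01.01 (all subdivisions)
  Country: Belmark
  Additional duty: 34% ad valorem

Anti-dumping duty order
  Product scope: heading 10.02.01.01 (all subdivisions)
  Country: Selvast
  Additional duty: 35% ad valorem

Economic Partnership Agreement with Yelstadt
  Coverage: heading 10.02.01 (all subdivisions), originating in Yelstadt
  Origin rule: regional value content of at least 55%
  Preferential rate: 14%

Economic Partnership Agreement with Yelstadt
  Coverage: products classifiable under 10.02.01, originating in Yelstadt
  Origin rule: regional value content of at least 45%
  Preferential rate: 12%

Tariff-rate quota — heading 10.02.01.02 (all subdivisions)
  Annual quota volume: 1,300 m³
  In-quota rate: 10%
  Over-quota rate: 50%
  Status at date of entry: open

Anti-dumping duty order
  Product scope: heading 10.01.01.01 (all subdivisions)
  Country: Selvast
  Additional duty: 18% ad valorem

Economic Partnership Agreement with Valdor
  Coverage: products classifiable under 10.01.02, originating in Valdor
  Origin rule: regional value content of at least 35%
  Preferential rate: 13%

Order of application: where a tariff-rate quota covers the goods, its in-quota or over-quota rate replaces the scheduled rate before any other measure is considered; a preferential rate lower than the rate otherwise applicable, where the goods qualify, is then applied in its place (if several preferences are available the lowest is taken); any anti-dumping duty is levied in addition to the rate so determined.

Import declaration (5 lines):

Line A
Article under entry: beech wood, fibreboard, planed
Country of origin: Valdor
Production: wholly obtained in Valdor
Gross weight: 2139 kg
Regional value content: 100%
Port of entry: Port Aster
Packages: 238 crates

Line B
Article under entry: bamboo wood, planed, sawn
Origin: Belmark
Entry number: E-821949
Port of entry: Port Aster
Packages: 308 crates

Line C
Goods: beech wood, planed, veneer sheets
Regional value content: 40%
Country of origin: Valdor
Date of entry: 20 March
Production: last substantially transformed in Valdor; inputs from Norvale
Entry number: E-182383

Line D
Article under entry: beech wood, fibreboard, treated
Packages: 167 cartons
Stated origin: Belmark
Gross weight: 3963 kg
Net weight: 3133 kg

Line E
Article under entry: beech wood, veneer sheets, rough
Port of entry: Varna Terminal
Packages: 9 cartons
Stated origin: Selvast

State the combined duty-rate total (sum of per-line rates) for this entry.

Line A: beech → 10.01; fibreboard → 10.01.02; planed → 10.01.02.01. Scheduled 6%. Valdor agreement on 10.01: wholly obtained → 14% available; Valdor agreement on 10.01.02: RVC ≥ 35% → 13% available; preference 13% not lower than 6% → no reduction. → 6%.
Line B: bamboo → 10.02; sawn → 10.02.01; planed → 10.02.01.01. Scheduled 31%. No special measure applies. → 31%.
Line C: beech → 10.01; veneer sheets → 10.01.01; planed → 10.01.01.02. Scheduled 9%. Valdor agreement on 10.01: not wholly obtained; Valdor agreement on 10.01.02: 10.01.01.02 not covered. → 9%.
Line D: beech → 10.01; fibreboard → 10.01.02; treated → 10.01.02.02. Scheduled 20%. No special measure applies. → 20%.
Line E: beech → 10.01; veneer sheets → 10.01.01; rough → 10.01.01.01. Scheduled 9%. anti-dumping (Selvast, 10.01.01.01): +18%; total 9% + 18% = 27%. → 27%.
Sum: 6% + 31% + 9% + 20% + 27% = 93%.

93%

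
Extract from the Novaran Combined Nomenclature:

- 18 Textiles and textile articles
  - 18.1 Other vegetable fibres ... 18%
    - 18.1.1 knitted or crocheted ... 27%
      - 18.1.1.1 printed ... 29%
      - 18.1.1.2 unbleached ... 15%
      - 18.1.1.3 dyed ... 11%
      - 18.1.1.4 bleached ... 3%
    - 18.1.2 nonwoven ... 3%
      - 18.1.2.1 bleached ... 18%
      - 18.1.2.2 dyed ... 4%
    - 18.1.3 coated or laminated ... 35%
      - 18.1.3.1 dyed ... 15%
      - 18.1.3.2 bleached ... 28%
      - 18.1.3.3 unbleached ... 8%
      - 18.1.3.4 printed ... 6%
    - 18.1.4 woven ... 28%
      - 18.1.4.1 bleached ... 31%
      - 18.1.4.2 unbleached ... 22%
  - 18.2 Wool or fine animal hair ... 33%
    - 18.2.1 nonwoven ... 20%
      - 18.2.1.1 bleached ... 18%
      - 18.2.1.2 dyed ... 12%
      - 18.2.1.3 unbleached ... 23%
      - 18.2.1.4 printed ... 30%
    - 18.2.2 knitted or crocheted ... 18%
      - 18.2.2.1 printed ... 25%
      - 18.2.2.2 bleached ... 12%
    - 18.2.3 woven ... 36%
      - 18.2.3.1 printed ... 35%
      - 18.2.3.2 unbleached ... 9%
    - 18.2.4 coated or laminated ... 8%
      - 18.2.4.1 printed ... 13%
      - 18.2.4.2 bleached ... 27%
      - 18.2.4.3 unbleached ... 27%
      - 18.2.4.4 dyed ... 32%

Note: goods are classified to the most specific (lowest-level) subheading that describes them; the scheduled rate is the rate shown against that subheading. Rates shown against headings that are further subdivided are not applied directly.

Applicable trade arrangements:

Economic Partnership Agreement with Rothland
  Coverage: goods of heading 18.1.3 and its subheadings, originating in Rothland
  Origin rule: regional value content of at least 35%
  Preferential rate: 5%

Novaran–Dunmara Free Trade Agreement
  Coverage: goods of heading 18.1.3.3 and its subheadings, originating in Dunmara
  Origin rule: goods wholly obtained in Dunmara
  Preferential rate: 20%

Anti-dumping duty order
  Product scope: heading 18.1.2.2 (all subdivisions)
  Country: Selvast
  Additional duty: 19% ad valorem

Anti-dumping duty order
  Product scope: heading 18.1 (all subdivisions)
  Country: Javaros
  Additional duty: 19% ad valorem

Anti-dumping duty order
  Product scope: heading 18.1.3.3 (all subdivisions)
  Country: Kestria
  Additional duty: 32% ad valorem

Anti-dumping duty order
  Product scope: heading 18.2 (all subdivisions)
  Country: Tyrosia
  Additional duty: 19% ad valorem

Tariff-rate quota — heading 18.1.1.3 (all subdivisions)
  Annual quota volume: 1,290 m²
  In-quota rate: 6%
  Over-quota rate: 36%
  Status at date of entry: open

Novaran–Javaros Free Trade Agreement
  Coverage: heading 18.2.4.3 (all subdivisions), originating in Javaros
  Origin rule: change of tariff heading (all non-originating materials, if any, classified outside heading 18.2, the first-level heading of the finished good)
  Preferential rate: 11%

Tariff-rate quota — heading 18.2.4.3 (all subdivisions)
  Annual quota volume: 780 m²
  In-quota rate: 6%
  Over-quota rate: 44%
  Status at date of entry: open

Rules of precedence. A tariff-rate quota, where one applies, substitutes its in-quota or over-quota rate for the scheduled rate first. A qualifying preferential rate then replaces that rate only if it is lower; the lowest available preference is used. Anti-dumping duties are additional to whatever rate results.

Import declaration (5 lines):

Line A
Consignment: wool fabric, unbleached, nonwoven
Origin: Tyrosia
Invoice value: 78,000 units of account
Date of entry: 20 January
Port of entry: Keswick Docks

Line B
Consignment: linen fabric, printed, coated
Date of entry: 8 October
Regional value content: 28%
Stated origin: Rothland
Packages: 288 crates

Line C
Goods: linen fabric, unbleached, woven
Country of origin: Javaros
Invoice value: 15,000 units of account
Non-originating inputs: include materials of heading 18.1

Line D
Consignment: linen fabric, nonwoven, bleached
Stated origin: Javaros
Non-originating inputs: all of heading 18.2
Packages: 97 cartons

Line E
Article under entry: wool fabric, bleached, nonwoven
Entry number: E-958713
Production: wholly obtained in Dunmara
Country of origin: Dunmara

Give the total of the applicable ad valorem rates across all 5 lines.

144%

Line A: wool → 18.2; nonwoven → 18.2.1; unbleached → 18.2.1.3. Scheduled 23%. anti-dumping (Tyrosia, 18.2): +19%; total 23% + 19% = 42%. → 42%.
Line B: linen → 18.1; coated → 18.1.3; printed → 18.1.3.4. Scheduled 6%. Rothland agreement on 18.1.3: RVC < 35%. → 6%.
Line C: linen → 18.1; woven → 18.1.4; unbleached → 18.1.4.2. Scheduled 22%. Javaros agreement on 18.2.4.3: 18.1.4.2 not covered; anti-dumping (Javaros, 18.1): +19%; total 22% + 19% = 41%. → 41%.
Line D: linen → 18.1; nonwoven → 18.1.2; bleached → 18.1.2.1. Scheduled 18%. Javaros agreement on 18.2.4.3: 18.1.2.1 not covered; anti-dumping (Javaros, 18.1): +19%; total 18% + 19% = 37%. → 37%.
Line E: wool → 18.2; nonwoven → 18.2.1; bleached → 18.2.1.1. Scheduled 18%. Dunmara agreement on 18.1.3.3: 18.2.1.1 not covered. → 18%.
Sum: 42% + 6% + 41% + 37% + 18% = 144%.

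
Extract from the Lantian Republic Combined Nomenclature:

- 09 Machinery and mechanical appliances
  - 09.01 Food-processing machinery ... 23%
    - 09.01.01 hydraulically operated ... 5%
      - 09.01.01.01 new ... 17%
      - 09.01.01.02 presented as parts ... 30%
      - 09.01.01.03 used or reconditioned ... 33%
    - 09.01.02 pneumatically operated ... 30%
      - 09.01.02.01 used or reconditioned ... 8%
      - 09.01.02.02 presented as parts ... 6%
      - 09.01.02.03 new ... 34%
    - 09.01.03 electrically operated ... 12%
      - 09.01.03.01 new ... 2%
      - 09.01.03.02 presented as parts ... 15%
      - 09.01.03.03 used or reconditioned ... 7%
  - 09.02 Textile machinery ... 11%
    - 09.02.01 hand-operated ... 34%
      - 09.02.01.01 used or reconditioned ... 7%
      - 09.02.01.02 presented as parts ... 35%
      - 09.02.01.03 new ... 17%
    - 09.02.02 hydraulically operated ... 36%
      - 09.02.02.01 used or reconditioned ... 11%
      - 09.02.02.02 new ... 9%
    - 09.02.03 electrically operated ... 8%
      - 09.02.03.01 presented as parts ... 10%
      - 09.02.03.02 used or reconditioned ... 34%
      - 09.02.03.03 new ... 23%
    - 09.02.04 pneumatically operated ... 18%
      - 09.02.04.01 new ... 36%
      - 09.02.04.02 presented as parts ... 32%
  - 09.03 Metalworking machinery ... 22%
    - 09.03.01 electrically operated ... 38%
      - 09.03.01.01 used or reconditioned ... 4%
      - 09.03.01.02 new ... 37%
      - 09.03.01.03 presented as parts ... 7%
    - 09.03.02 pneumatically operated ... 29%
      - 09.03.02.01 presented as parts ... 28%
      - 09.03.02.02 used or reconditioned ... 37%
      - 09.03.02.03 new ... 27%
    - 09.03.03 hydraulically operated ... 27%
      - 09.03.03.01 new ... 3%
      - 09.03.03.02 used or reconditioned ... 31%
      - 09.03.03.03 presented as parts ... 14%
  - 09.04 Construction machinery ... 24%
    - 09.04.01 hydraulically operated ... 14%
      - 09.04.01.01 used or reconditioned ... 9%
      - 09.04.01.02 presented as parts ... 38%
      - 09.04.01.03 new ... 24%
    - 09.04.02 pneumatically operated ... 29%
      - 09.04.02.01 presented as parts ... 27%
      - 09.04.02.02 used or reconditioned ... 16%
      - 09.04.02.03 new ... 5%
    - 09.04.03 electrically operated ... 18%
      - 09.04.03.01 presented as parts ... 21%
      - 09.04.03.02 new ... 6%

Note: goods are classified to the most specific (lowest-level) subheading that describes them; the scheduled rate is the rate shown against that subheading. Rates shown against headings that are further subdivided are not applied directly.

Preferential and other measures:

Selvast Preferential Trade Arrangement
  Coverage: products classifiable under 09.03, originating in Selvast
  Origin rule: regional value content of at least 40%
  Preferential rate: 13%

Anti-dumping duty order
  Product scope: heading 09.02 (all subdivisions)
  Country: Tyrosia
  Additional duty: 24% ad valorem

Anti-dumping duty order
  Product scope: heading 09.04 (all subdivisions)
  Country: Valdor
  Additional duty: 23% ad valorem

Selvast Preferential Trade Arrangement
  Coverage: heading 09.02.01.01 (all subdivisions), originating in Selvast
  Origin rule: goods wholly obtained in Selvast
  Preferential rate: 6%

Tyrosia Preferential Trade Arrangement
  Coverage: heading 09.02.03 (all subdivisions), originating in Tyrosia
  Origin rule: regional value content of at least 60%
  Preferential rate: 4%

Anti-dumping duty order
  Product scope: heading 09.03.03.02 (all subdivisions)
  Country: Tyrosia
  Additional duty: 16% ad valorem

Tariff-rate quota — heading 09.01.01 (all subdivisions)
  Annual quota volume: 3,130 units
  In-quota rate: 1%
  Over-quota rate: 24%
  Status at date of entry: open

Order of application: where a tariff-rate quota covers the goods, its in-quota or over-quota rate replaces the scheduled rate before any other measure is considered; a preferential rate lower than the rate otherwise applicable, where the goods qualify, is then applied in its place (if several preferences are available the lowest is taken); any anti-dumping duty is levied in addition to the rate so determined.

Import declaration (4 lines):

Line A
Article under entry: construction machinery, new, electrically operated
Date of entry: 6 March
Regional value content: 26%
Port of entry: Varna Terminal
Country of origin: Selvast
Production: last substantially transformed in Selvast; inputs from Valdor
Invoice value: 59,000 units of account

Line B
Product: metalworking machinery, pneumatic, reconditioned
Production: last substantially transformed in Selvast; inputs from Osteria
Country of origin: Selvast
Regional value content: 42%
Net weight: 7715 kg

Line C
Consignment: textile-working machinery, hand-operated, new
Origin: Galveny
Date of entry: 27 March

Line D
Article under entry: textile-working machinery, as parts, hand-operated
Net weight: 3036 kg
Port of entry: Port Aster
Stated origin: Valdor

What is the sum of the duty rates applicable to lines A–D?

Line A: construction → 09.04; electrically operated → 09.04.03; new → 09.04.03.02. Scheduled 6%. Selvast agreement on 09.03: 09.04.03.02 not covered; Selvast agreement on 09.02.01.01: 09.04.03.02 not covered. → 6%.
Line B: metalworking → 09.03; pneumatic → 09.03.02; reconditioned → 09.03.02.02. Scheduled 37%. Selvast agreement on 09.03: RVC ≥ 40% → 13% available; Selvast agreement on 09.02.01.01: 09.03.02.02 not covered; preferential 13%. → 13%.
Line C: textile-working → 09.02; hand-operated → 09.02.01; new → 09.02.01.03. Scheduled 17%. No special measure applies. → 17%.
Line D: textile-working → 09.02; hand-operated → 09.02.01; as parts → 09.02.01.02. Scheduled 35%. No special measure applies. → 35%.
Sum: 6% + 13% + 17% + 35% = 71%.

71%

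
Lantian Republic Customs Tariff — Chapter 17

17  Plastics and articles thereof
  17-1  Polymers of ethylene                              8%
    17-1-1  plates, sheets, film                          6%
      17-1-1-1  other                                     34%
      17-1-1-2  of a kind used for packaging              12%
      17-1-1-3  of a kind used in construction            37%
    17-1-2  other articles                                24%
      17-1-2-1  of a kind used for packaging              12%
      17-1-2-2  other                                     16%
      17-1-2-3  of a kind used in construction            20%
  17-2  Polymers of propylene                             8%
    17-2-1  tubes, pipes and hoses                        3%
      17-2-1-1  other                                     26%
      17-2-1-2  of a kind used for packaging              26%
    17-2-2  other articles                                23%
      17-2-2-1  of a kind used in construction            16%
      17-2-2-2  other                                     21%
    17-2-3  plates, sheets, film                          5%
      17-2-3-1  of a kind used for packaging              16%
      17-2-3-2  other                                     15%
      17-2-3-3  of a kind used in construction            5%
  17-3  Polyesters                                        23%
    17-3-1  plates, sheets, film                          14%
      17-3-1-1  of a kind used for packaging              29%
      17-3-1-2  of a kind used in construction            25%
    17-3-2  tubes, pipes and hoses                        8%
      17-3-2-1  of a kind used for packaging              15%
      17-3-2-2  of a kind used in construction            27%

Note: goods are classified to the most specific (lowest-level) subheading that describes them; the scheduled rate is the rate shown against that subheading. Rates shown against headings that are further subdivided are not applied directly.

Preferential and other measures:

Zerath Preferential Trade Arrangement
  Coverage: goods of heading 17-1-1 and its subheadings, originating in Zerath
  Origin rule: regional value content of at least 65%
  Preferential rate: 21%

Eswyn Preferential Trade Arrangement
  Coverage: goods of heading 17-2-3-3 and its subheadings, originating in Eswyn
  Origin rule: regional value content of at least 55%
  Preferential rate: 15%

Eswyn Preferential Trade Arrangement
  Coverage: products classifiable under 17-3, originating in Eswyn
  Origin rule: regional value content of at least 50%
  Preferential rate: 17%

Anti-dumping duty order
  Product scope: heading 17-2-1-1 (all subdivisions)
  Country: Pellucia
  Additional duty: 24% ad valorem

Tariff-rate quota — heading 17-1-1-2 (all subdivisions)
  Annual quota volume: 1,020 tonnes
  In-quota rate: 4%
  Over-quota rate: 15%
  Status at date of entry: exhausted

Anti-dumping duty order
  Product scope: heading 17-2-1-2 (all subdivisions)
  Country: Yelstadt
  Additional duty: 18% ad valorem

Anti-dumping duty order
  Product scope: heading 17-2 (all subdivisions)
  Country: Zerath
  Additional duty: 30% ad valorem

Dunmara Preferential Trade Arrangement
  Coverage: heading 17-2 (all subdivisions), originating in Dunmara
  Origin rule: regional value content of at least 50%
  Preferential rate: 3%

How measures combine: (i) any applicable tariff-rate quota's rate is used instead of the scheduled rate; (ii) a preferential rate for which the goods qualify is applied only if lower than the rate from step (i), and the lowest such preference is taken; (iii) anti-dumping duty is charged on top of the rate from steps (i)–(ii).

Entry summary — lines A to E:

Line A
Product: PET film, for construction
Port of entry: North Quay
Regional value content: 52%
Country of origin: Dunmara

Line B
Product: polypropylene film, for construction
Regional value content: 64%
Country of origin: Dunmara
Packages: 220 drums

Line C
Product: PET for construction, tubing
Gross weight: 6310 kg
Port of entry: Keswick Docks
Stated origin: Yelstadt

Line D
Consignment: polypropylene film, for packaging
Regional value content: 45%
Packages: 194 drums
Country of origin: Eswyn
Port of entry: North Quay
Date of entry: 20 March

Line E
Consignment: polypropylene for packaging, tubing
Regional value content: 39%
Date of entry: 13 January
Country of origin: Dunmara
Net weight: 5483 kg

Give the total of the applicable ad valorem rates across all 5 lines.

Line A: PET → 17-3; film → 17-3-1; for construction → 17-3-1-2. Scheduled 25%. Dunmara agreement on 17-2: 17-3-1-2 not covered. → 25%.
Line B: polypropylene → 17-2; film → 17-2-3; for construction → 17-2-3-3. Scheduled 5%. Dunmara agreement on 17-2: RVC ≥ 50% → 3% available; preferential 3%. → 3%.
Line C: PET → 17-3; tubing → 17-3-2; for construction → 17-3-2-2. Scheduled 27%. No special measure applies. → 27%.
Line D: polypropylene → 17-2; film → 17-2-3; for packaging → 17-2-3-1. Scheduled 16%. Eswyn agreement on 17-2-3-3: 17-2-3-1 not covered; Eswyn agreement on 17-3: 17-2-3-1 not covered. → 16%.
Line E: polypropylene → 17-2; tubing → 17-2-1; for packaging → 17-2-1-2. Scheduled 26%. Dunmara agreement on 17-2: RVC < 50%. → 26%.
Sum: 25% + 3% + 27% + 16% + 26% = 97%.

97%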